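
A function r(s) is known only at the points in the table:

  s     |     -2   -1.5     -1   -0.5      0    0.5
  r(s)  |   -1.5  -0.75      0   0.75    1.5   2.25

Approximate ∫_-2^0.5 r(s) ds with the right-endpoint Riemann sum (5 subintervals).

Δs = 0.5.
Sum = 0.5·[(-0.75) + 0 + 0.75 + 1.5 + 2.25] = 1.875.

1.875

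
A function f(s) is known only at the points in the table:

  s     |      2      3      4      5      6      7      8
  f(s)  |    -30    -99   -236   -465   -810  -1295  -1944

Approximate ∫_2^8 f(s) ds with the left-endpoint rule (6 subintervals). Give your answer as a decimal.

Δs = 1.
Sum = 1·[(-30) + (-99) + (-236) + (-465) + (-810) + (-1295)] = -2935.

-2935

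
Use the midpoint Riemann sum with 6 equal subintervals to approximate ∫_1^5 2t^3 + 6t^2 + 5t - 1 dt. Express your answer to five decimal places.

Δt = (5 − 1)/6 = 2/3.
Midpoints: 4/3, 2, 8/3, 10/3, 4, 14/3.
f(4/3) = 569/27, f(2) = 49, f(8/3) = 2509/27, f(10/3) = 4223/27, f(4) = 243, f(14/3) = 9619/27.
Sum = Δt · [f(4/3) + f(2) + f(8/3) + ...].
Sum ≈ 612.44444.

612.44444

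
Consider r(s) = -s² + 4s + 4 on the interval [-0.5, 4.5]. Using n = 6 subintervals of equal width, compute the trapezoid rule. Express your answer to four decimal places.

Δs = (4.5 − (-0.5))/6 = 5/6.
r(-0.5) = 1.75, r(1/3) = 47/9, r(7/6) = 263/36, r(2) = 8, r(17/6) = 263/36, r(11/3) = 47/9, r(4.5) = 1.75.
T_6 = (Δs/2)·[r(s_0) + 2r(s_1) + ... + 2r(s_{5}) + r(s_6)].
Sum ≈ 29.0046.

29.0046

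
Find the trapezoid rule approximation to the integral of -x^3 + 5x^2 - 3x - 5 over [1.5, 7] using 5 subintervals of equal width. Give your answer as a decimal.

-139.16375

Δx = (7 − 1.5)/5 = 1.1.
f(1.5) = -1.625, f(2.6) = 3.424, f(3.7) = 1.697, f(4.8) = -14.792, f(5.9) = -54.029, f(7) = -124.
T_5 = (Δx/2)·[f(x_0) + 2f(x_1) + ... + 2f(x_{4}) + f(x_5)].
Sum = -139.16375.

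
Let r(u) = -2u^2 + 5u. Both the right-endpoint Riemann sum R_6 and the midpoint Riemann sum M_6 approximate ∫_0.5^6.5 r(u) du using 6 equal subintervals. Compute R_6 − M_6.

R_6 = -107.
M_6 = -77.
R_6 − M_6 = -30.

-30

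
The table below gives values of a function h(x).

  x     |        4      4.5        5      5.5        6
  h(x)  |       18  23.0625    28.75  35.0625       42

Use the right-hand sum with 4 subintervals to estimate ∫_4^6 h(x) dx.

Δx = 0.5.
Sum = 0.5·[23.0625 + 28.75 + 35.0625 + 42] = 64.4375.

64.4375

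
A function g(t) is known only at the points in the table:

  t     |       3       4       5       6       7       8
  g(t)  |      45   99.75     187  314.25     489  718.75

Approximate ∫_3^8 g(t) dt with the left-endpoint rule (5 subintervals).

Δt = 1.
Sum = 1·[45 + 99.75 + 187 + 314.25 + 489] = 1135.

1135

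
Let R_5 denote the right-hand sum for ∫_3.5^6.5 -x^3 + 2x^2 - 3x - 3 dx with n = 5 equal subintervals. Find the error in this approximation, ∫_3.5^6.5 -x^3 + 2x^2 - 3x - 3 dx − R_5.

56.565

Exact integral: ∫_3.5^6.5 f(x) dx = -308.25.
R_5 = -364.815.
Error = -308.25 − (-364.815) = 56.565.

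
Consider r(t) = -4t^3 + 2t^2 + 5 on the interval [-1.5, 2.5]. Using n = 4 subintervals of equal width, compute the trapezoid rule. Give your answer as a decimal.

Δt = (2.5 − (-1.5))/4 = 1.
r(-1.5) = 23, r(-0.5) = 6, r(0.5) = 5, r(1.5) = -4, r(2.5) = -45.
T_4 = (Δt/2)·[r(t_0) + 2r(t_1) + 2r(t_2) + 2r(t_3) + r(t_4)].
Sum = -4.

-4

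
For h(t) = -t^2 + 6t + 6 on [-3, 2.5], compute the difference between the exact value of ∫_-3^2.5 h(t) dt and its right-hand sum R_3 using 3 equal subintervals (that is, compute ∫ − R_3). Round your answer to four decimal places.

-29.6898

Exact integral: ∫_-3^2.5 h(t) dt ≈ 10.541667.
R_3 ≈ 40.231481.
Error ≈ 10.541667 − 40.231481 ≈ -29.6898.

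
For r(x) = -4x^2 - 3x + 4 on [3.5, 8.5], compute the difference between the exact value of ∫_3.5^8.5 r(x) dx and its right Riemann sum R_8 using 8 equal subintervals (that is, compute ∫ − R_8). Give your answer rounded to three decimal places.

Exact integral: ∫_3.5^8.5 r(x) dx ≈ -831.66667.
R_8 = -912.65625.
Error ≈ -831.66667 − (-912.65625) ≈ 80.990.

80.990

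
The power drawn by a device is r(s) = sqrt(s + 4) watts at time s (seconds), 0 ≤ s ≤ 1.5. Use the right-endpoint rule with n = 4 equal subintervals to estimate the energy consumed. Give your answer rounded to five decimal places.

Δs = (1.5 − 0)/4 = 0.375.
Right endpoints: 0.375, 0.75, 1.125, 1.5.
r(0.375) ≈ 2.09165, r(0.75) ≈ 2.17945, r(1.125) ≈ 2.26385, r(1.5) ≈ 2.34521.
Sum = Δs · [r(0.375) + r(0.75) + r(1.125) + r(1.5)].
Sum ≈ 3.33006.

3.33006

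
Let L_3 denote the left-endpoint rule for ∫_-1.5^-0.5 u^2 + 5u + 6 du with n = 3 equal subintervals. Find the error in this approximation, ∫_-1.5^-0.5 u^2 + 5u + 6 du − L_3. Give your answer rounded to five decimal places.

0.48148

Exact integral: ∫_-1.5^-0.5 f(u) du ≈ 2.0833333.
L_3 ≈ 1.6018519.
Error ≈ 2.0833333 − 1.6018519 ≈ 0.48148.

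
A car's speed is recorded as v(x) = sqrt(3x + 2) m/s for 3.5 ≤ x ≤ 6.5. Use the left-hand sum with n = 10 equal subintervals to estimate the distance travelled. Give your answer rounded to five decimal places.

12.16677

Δx = (6.5 − 3.5)/10 = 0.3.
Left endpoints: 3.5, 3.8, 4.1, 4.4, 4.7, 5, 5.3, 5.6, 5.9, 6.2.
v(3.5) ≈ 3.53553, v(3.8) ≈ 3.66060, v(4.1) ≈ 3.78153, v(4.4) ≈ 3.89872, v(4.7) ≈ 4.01248, v(5) ≈ 4.12311, v(5.3) ≈ 4.23084, v(5.6) ≈ 4.33590, v(5.9) ≈ 4.43847, v(6.2) ≈ 4.53872.
Sum = Δx · [v(3.5) + v(3.8) + v(4.1) + ...].
Sum ≈ 12.16677.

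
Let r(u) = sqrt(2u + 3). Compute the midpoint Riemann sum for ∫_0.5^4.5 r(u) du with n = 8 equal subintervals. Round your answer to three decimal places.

11.192

Δu = (4.5 − 0.5)/8 = 0.5.
Midpoints: 0.75, 1.25, 1.75, 2.25, 2.75, 3.25, 3.75, 4.25.
r(0.75) ≈ 2.121, r(1.25) ≈ 2.345, r(1.75) ≈ 2.550, r(2.25) ≈ 2.739, r(2.75) ≈ 2.915, r(3.25) ≈ 3.082, r(3.75) ≈ 3.240, r(4.25) ≈ 3.391.
Sum = Δu · [r(0.75) + r(1.25) + r(1.75) + ...].
Sum ≈ 11.192.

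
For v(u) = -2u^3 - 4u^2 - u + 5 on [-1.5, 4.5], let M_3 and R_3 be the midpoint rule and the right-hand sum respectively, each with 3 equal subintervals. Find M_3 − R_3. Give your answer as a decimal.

M_3 = -281.5.
R_3 = -626.5.
M_3 − R_3 = 345.

345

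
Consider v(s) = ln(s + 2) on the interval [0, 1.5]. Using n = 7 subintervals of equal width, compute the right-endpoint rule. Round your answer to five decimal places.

Δs = (1.5 − 0)/7 = 3/14.
Right endpoints: 3/14, 3/7, 9/14, 6/7, 15/14, 9/7, 1.5.
v(3/14) ≈ 0.79493, v(3/7) ≈ 0.88730, v(9/14) ≈ 0.97186, v(6/7) ≈ 1.04982, v(15/14) ≈ 1.12214, v(9/7) ≈ 1.18958, v(1.5) ≈ 1.25276.
Sum = Δs · [v(3/14) + v(3/7) + v(9/14) + ...].
Sum ≈ 1.55752.

1.55752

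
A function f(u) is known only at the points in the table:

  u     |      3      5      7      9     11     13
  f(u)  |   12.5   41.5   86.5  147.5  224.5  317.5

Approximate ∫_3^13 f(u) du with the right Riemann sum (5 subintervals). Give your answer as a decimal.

1635

Δu = 2.
Sum = 2·[41.5 + 86.5 + 147.5 + 224.5 + 317.5] = 1635.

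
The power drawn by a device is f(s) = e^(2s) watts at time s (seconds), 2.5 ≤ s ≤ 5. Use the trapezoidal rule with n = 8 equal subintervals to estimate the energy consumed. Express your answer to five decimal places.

Δs = (5 − 2.5)/8 = 0.3125.
f(2.5) ≈ 148.41316, f(2.8125) ≈ 277.27228, f(3.125) ≈ 518.01282, f(3.4375) ≈ 967.77537, f(3.75) ≈ 1808.04241, f(4.0625) ≈ 3377.86793, f(4.375) ≈ 6310.68811, f(4.6875) ≈ 11789.91755, f(5) ≈ 22026.46579.
T_8 = (Δs/2)·[f(s_0) + 2f(s_1) + ... + 2f(s_{7}) + f(s_8)].
Sum ≈ 11292.81749.

11292.81749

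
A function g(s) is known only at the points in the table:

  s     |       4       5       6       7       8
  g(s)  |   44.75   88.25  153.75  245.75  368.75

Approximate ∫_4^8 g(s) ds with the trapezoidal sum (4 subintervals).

694.5

Δs = 1.
T_4 = (1/2)·[44.75 + 2·88.25 + 2·153.75 + 2·245.75 + 368.75] = 694.5.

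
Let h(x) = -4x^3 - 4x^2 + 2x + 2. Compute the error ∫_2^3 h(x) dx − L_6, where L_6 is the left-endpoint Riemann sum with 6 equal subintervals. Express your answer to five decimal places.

-7.67593

Exact integral: ∫_2^3 h(x) dx ≈ -83.3333333.
L_6 ≈ -75.6574074.
Error ≈ -83.3333333 − (-75.6574074) ≈ -7.67593.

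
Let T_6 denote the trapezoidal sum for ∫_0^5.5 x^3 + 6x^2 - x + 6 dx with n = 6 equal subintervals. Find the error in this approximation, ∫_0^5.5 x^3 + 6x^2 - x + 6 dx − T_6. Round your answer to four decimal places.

Exact integral: ∫_0^5.5 f(x) dx = 579.390625.
T_6 ≈ 590.366753.
Error ≈ 579.390625 − 590.366753 ≈ -10.9761.

-10.9761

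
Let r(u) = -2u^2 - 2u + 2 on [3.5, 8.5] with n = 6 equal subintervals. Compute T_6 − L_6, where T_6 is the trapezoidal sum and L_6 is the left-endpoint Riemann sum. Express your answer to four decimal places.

-54.1667

T_6 ≈ -431.990741.
L_6 ≈ -377.824074.
T_6 − L_6 ≈ -54.1667.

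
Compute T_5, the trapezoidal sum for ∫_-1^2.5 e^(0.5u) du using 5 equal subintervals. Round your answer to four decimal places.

5.8264

Δu = (2.5 − (-1))/5 = 0.7.
f(-1) ≈ 0.6065, f(-0.3) ≈ 0.8607, f(0.4) ≈ 1.2214, f(1.1) ≈ 1.7333, f(1.8) ≈ 2.4596, f(2.5) ≈ 3.4903.
T_5 = (Δu/2)·[f(u_0) + 2f(u_1) + ... + 2f(u_{4}) + f(u_5)].
Sum ≈ 5.8264.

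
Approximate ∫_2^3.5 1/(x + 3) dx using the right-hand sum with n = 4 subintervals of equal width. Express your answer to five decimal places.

0.25390

Δx = (3.5 − 2)/4 = 0.375.
Right endpoints: 2.375, 2.75, 3.125, 3.5.
f(2.375) = 8/43, f(2.75) = 4/23, f(3.125) = 8/49, f(3.5) = 2/13.
Sum = Δx · [f(2.375) + f(2.75) + f(3.125) + f(3.5)].
Sum ≈ 0.25390.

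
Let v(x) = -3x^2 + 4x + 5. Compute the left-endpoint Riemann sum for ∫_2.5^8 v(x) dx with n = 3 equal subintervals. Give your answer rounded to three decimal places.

Δx = (8 − 2.5)/3 = 11/6.
Left endpoints: 2.5, 13/3, 37/6.
v(2.5) = -3.75, v(13/3) = -34, v(37/6) = -1013/12.
Sum = Δx · [v(2.5) + v(13/3) + v(37/6)].
Sum ≈ -223.972.

-223.972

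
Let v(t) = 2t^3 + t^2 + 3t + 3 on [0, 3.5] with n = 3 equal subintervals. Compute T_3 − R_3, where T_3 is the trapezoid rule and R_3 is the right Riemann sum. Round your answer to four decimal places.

T_3 ≈ 127.328704.
R_3 ≈ 190.620370.
T_3 − R_3 ≈ -63.2917.

-63.2917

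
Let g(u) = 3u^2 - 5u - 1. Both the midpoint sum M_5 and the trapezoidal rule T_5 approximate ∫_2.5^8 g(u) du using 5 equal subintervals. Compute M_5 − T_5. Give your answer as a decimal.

-4.99125

M_5 = 344.83625.
T_5 = 349.8275.
M_5 − T_5 = -4.99125.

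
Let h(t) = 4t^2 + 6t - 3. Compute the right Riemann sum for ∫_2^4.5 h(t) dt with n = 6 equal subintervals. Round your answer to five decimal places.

169.03935

Δt = (4.5 − 2)/6 = 5/12.
Right endpoints: 29/12, 17/6, 3.25, 11/3, 49/12, 4.5.
h(29/12) = 1255/36, h(17/6) = 415/9, h(3.25) = 58.75, h(11/3) = 655/9, h(49/12) = 3175/36, h(4.5) = 105.
Sum = Δt · [h(29/12) + h(17/6) + h(3.25) + ...].
Sum ≈ 169.03935.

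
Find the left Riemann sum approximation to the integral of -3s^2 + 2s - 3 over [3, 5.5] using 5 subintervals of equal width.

Δs = (5.5 − 3)/5 = 0.5.
Left endpoints: 3, 3.5, 4, 4.5, 5.
f(3) = -24, f(3.5) = -32.75, f(4) = -43, f(4.5) = -54.75, f(5) = -68.
Sum = Δs · [f(3) + f(3.5) + f(4) + f(4.5) + f(5)].
Sum = -111.25.

-111.25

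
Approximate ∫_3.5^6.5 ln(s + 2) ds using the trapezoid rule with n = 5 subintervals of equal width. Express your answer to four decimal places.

Δs = (6.5 − 3.5)/5 = 0.6.
f(3.5) ≈ 1.7047, f(4.1) ≈ 1.8083, f(4.7) ≈ 1.9021, f(5.3) ≈ 1.9879, f(5.9) ≈ 2.0669, f(6.5) ≈ 2.1401.
T_5 = (Δs/2)·[f(s_0) + 2f(s_1) + ... + 2f(s_{4}) + f(s_5)].
Sum ≈ 5.8125.

5.8125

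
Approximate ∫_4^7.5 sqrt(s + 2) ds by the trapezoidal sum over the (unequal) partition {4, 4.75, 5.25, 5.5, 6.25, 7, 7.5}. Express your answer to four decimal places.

Subinterval widths: 0.75, 0.5, 0.25, 0.75, 0.75, 0.5.
f(4) ≈ 2.4495, f(4.75) ≈ 2.5981, f(5.25) ≈ 2.6926, f(5.5) ≈ 2.7386, f(6.25) ≈ 2.8723, f(7) ≈ 3.0000, f(7.5) ≈ 3.0822.
On each subinterval the trapezoid contributes (Δs_i/2)·[f(s_{i-1}) + f(s_i)].
Sum ≈ 9.7211.

9.7211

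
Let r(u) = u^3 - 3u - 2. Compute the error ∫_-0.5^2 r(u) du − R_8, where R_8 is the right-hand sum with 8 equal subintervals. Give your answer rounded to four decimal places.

Exact integral: ∫_-0.5^2 r(u) du = -6.640625.
R_8 ≈ -6.451416.
Error ≈ -6.640625 − (-6.451416) ≈ -0.1892.

-0.1892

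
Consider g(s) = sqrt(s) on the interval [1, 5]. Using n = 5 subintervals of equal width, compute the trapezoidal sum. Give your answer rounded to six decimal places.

Δs = (5 − 1)/5 = 0.8.
g(1) ≈ 1.000000, g(1.8) ≈ 1.341641, g(2.6) ≈ 1.612452, g(3.4) ≈ 1.843909, g(4.2) ≈ 2.049390, g(5) ≈ 2.236068.
T_5 = (Δs/2)·[g(s_0) + 2g(s_1) + ... + 2g(s_{4}) + g(s_5)].
Sum ≈ 6.772340.

6.772340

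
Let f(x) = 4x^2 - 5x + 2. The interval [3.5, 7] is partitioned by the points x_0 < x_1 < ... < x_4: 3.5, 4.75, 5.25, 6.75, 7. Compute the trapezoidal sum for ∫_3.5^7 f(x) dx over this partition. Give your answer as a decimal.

318.9375

Subinterval widths: 1.25, 0.5, 1.5, 0.25.
f(3.5) = 33.5, f(4.75) = 68.5, f(5.25) = 86, f(6.75) = 150.5, f(7) = 163.
On each subinterval the trapezoid contributes (Δx_i/2)·[f(x_{i-1}) + f(x_i)].
Sum = 318.9375.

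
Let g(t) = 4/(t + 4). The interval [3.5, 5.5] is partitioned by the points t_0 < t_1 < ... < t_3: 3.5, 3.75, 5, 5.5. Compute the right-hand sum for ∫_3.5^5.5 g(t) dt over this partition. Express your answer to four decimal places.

Subinterval widths: 0.25, 1.25, 0.5.
Right endpoints: 3.75, 5, 5.5.
g(3.75) = 16/31, g(5) = 4/9, g(5.5) = 8/19.
Sum = Σ Δt_i · g(t_i).
Sum ≈ 0.8951.

0.8951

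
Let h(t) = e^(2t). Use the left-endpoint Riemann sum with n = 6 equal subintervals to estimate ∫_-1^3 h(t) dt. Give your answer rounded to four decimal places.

96.2399

Δt = (3 − (-1))/6 = 2/3.
Left endpoints: -1, -1/3, 1/3, 1, 5/3, 7/3.
h(-1) ≈ 0.1353, h(-1/3) ≈ 0.5134, h(1/3) ≈ 1.9477, h(1) ≈ 7.3891, h(5/3) ≈ 28.0316, h(7/3) ≈ 106.3427.
Sum = Δt · [h(-1) + h(-1/3) + h(1/3) + ...].
Sum ≈ 96.2399.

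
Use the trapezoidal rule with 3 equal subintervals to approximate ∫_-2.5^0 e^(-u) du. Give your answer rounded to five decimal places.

Δu = (0 − (-2.5))/3 = 5/6.
f(-2.5) ≈ 12.18249, f(-5/3) ≈ 5.29449, f(-5/6) ≈ 2.30098, f(0) ≈ 1.00000.
T_3 = (Δu/2)·[f(u_0) + 2f(u_1) + 2f(u_2) + f(u_3)].
Sum ≈ 11.82226.

11.82226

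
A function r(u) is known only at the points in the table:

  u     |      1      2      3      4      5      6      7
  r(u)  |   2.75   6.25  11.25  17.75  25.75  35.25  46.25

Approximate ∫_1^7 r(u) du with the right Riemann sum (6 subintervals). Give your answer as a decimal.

142.5

Δu = 1.
Sum = 1·[6.25 + 11.25 + 17.75 + 25.75 + 35.25 + 46.25] = 142.5.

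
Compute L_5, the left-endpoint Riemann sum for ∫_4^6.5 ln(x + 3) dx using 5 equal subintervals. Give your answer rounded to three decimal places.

Δx = (6.5 − 4)/5 = 0.5.
Left endpoints: 4, 4.5, 5, 5.5, 6.
f(4) ≈ 1.946, f(4.5) ≈ 2.015, f(5) ≈ 2.079, f(5.5) ≈ 2.140, f(6) ≈ 2.197.
Sum = Δx · [f(4) + f(4.5) + f(5) + f(5.5) + f(6)].
Sum ≈ 5.189.

5.189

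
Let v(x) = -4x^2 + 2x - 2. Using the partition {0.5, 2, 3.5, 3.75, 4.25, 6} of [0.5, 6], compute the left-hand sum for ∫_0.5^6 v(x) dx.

-175.4375

Subinterval widths: 1.5, 1.5, 0.25, 0.5, 1.75.
Left endpoints: 0.5, 2, 3.5, 3.75, 4.25.
v(0.5) = -2, v(2) = -14, v(3.5) = -44, v(3.75) = -50.75, v(4.25) = -65.75.
Sum = Σ Δx_i · v(x_i).
Sum = -175.4375.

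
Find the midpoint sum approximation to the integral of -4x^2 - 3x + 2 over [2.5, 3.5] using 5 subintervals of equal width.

-43.32

Δx = (3.5 − 2.5)/5 = 0.2.
Midpoints: 2.6, 2.8, 3, 3.2, 3.4.
f(2.6) = -32.84, f(2.8) = -37.76, f(3) = -43, f(3.2) = -48.56, f(3.4) = -54.44.
Sum = Δx · [f(2.6) + f(2.8) + f(3) + f(3.2) + f(3.4)].
Sum = -43.32.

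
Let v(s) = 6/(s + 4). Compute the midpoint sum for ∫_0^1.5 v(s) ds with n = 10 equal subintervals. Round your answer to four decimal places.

Δs = (1.5 − 0)/10 = 0.15.
Midpoints: 0.075, 0.225, 0.375, 0.525, 0.675, 0.825, 0.975, 1.125, 1.275, 1.425.
v(0.075) = 240/163, v(0.225) = 240/169, v(0.375) = 48/35, v(0.525) = 240/181, v(0.675) = 240/187, v(0.825) = 240/193, v(0.975) = 240/199, v(1.125) = 48/41, v(1.275) = 240/211, v(1.425) = 240/217.
Sum = Δs · [v(0.075) + v(0.225) + v(0.375) + ...].
Sum ≈ 1.9106.

1.9106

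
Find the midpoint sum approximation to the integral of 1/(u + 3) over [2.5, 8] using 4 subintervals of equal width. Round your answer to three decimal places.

0.691

Δu = (8 − 2.5)/4 = 1.375.
Midpoints: 3.1875, 4.5625, 5.9375, 7.3125.
f(3.1875) = 16/99, f(4.5625) = 16/121, f(5.9375) = 16/143, f(7.3125) = 16/165.
Sum = Δu · [f(3.1875) + f(4.5625) + f(5.9375) + f(7.3125)].
Sum ≈ 0.691.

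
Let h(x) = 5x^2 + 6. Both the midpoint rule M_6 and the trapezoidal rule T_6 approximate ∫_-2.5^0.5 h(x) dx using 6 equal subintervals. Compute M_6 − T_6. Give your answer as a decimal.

-0.9375

M_6 = 43.9375.
T_6 = 44.875.
M_6 − T_6 = -0.9375.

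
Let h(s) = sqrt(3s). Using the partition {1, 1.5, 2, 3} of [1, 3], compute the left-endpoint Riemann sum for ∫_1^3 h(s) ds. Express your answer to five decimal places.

Subinterval widths: 0.5, 0.5, 1.
Left endpoints: 1, 1.5, 2.
h(1) ≈ 1.73205, h(1.5) ≈ 2.12132, h(2) ≈ 2.44949.
Sum = Σ Δs_i · h(s_i).
Sum ≈ 4.37618.

4.37618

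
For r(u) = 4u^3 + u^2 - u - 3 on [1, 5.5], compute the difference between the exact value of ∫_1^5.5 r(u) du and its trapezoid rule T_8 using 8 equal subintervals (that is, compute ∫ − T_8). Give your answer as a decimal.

-9.4921875

Exact integral: ∫_1^5.5 r(u) du = 941.0625.
T_8 = 950.5546875.
Error = 941.0625 − 950.5546875 = -9.4921875.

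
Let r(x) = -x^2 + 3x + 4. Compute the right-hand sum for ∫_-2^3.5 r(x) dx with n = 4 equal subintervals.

Δx = (3.5 − (-2))/4 = 1.375.
Right endpoints: -0.625, 0.75, 2.125, 3.5.
r(-0.625) = 1.734375, r(0.75) = 5.6875, r(2.125) = 5.859375, r(3.5) = 2.25.
Sum = Δx · [r(-0.625) + r(0.75) + r(2.125) + r(3.5)].
Sum = 21.35546875.

21.35546875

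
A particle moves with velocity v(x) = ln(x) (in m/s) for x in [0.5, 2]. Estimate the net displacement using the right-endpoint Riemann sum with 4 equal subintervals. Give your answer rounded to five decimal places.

Δx = (2 − 0.5)/4 = 0.375.
Right endpoints: 0.875, 1.25, 1.625, 2.
v(0.875) ≈ -0.13353, v(1.25) ≈ 0.22314, v(1.625) ≈ 0.48551, v(2) ≈ 0.69315.
Sum = Δx · [v(0.875) + v(1.25) + v(1.625) + v(2)].
Sum ≈ 0.47560.

0.47560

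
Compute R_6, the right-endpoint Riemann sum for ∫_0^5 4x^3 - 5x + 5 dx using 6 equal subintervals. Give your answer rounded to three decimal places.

802.778

Δx = (5 − 0)/6 = 5/6.
Right endpoints: 5/6, 5/3, 2.5, 10/3, 25/6, 5.
f(5/6) = 85/27, f(5/3) = 410/27, f(2.5) = 55, f(10/3) = 3685/27, f(25/6) = 7385/27, f(5) = 480.
Sum = Δx · [f(5/6) + f(5/3) + f(2.5) + ...].
Sum ≈ 802.778.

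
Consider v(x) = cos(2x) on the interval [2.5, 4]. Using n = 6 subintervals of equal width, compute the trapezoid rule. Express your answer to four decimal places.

Δx = (4 − 2.5)/6 = 0.25.
v(2.5) ≈ 0.2837, v(2.75) ≈ 0.7087, v(3) ≈ 0.9602, v(3.25) ≈ 0.9766, v(3.5) ≈ 0.7539, v(3.75) ≈ 0.3466, v(4) ≈ -0.1455.
T_6 = (Δx/2)·[v(x_0) + 2v(x_1) + ... + 2v(x_{5}) + v(x_6)].
Sum ≈ 0.9538.

0.9538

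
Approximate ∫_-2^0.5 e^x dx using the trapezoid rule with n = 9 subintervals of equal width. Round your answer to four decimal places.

Δx = (0.5 − (-2))/9 = 5/18.
f(-2) ≈ 0.1353, f(-31/18) ≈ 0.1787, f(-13/9) ≈ 0.2359, f(-7/6) ≈ 0.3114, f(-8/9) ≈ 0.4111, f(-11/18) ≈ 0.5427, f(-1/3) ≈ 0.7165, f(-1/18) ≈ 0.9460, f(2/9) ≈ 1.2488, f(0.5) ≈ 1.6487.
T_9 = (Δx/2)·[f(x_0) + 2f(x_1) + ... + 2f(x_{8}) + f(x_9)].
Sum ≈ 1.5231.

1.5231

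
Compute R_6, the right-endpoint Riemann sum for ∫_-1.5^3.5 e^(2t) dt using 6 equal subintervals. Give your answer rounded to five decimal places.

1126.60830

Δt = (3.5 − (-1.5))/6 = 5/6.
Right endpoints: -2/3, 1/6, 1, 11/6, 8/3, 3.5.
f(-2/3) ≈ 0.26360, f(1/6) ≈ 1.39561, f(1) ≈ 7.38906, f(11/6) ≈ 39.12128, f(8/3) ≈ 207.12725, f(3.5) ≈ 1096.63316.
Sum = Δt · [f(-2/3) + f(1/6) + f(1) + ...].
Sum ≈ 1126.60830.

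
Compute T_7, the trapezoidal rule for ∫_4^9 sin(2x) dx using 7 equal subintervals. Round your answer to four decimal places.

Δx = (9 − 4)/7 = 5/7.
f(4) ≈ 0.9894, f(33/7) ≈ -0.0038, f(38/7) ≈ -0.9904, f(43/7) ≈ -0.2770, f(48/7) ≈ 0.9119, f(53/7) ≈ 0.5355, f(58/7) ≈ -0.7601, f(9) ≈ -0.7510.
T_7 = (Δx/2)·[f(x_0) + 2f(x_1) + ... + 2f(x_{6}) + f(x_7)].
Sum ≈ -0.3319.

-0.3319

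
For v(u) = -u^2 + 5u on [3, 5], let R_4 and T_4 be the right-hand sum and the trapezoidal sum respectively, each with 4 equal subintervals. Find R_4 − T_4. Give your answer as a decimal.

-1.5

R_4 = 5.75.
T_4 = 7.25.
R_4 − T_4 = -1.5.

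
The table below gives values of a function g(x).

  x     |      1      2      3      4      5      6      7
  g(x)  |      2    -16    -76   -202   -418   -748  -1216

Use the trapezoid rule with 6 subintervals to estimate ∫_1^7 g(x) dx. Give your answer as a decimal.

Δx = 1.
T_6 = (1/2)·[2 + 2·(-16) + 2·(-76) + 2·(-202) + 2·(-418) + 2·(-748) + (-1216)] = -2067.

-2067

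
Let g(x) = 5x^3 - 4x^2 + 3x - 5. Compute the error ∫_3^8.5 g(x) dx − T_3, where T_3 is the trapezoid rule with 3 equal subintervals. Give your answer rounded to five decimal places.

Exact integral: ∫_3^8.5 g(x) dx ≈ 5708.3697917.
T_3 ≈ 5961.7835648.
Error ≈ 5708.3697917 − 5961.7835648 ≈ -253.41377.

-253.41377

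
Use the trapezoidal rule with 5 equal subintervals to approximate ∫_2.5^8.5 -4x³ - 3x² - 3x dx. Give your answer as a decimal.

-5977.86

Δx = (8.5 − 2.5)/5 = 1.2.
f(2.5) = -88.75, f(3.7) = -254.782, f(4.9) = -557.326, f(6.1) = -1037.854, f(7.3) = -1737.838, f(8.5) = -2698.75.
T_5 = (Δx/2)·[f(x_0) + 2f(x_1) + ... + 2f(x_{4}) + f(x_5)].
Sum = -5977.86.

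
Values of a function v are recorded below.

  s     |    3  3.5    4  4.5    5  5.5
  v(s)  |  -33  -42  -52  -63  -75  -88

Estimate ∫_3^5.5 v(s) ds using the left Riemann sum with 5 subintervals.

-132.5

Δs = 0.5.
Sum = 0.5·[(-33) + (-42) + (-52) + (-63) + (-75)] = -132.5.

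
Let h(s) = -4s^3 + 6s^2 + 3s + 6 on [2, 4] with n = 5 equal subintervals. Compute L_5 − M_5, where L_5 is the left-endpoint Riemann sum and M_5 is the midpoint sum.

26.8

L_5 = -70.4.
M_5 = -97.2.
L_5 − M_5 = 26.8.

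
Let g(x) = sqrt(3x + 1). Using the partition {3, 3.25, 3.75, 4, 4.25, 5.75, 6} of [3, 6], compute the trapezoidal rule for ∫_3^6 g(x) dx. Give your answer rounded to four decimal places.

Subinterval widths: 0.25, 0.5, 0.25, 0.25, 1.5, 0.25.
g(3) ≈ 3.1623, g(3.25) ≈ 3.2787, g(3.75) ≈ 3.5000, g(4) ≈ 3.6056, g(4.25) ≈ 3.7081, g(5.75) ≈ 4.2720, g(6) ≈ 4.3589.
On each subinterval the trapezoid contributes (Δx_i/2)·[g(x_{i-1}) + g(x_i)].
Sum ≈ 11.3661.

11.3661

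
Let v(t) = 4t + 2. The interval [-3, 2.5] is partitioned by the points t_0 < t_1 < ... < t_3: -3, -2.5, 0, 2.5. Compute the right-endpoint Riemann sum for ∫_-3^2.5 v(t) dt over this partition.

Subinterval widths: 0.5, 2.5, 2.5.
Right endpoints: -2.5, 0, 2.5.
v(-2.5) = -8, v(0) = 2, v(2.5) = 12.
Sum = Σ Δt_i · v(t_i).
Sum = 31.

31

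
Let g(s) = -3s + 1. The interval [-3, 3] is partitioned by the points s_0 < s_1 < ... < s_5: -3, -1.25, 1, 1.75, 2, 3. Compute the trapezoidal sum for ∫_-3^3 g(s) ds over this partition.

6

Subinterval widths: 1.75, 2.25, 0.75, 0.25, 1.
g(-3) = 10, g(-1.25) = 4.75, g(1) = -2, g(1.75) = -4.25, g(2) = -5, g(3) = -8.
On each subinterval the trapezoid contributes (Δs_i/2)·[g(s_{i-1}) + g(s_i)].
Sum = 6.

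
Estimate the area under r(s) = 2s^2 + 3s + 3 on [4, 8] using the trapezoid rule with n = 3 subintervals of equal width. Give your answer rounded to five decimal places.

385.03704

Δs = (8 − 4)/3 = 4/3.
r(4) = 47, r(16/3) = 683/9, r(20/3) = 1007/9, r(8) = 155.
T_3 = (Δs/2)·[r(s_0) + 2r(s_1) + 2r(s_2) + r(s_3)].
Sum ≈ 385.03704.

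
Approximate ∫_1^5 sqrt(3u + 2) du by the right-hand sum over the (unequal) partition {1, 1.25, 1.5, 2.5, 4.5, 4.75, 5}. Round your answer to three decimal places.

14.232

Subinterval widths: 0.25, 0.25, 1, 2, 0.25, 0.25.
Right endpoints: 1.25, 1.5, 2.5, 4.5, 4.75, 5.
f(1.25) ≈ 2.398, f(1.5) ≈ 2.550, f(2.5) ≈ 3.082, f(4.5) ≈ 3.937, f(4.75) ≈ 4.031, f(5) ≈ 4.123.
Sum = Σ Δu_i · f(u_i).
Sum ≈ 14.232.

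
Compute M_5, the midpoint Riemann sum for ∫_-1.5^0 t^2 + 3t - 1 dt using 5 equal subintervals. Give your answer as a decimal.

-3.76125

Δt = (0 − (-1.5))/5 = 0.3.
Midpoints: -1.35, -1.05, -0.75, -0.45, -0.15.
f(-1.35) = -3.2275, f(-1.05) = -3.0475, f(-0.75) = -2.6875, f(-0.45) = -2.1475, f(-0.15) = -1.4275.
Sum = Δt · [f(-1.35) + f(-1.05) + f(-0.75) + f(-0.45) + f(-0.15)].
Sum = -3.76125.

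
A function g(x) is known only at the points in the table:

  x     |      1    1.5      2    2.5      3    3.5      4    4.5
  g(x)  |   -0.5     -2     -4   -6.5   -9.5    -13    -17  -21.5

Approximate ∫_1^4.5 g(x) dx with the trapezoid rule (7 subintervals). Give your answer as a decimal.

Δx = 0.5.
T_7 = (0.5/2)·[(-0.5) + 2·(-2) + 2·(-4) + 2·(-6.5) + 2·(-9.5) + 2·(-13) + 2·(-17) + (-21.5)] = -31.5.

-31.5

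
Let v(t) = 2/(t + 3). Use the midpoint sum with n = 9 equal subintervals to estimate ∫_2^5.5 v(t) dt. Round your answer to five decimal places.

Δt = (5.5 − 2)/9 = 7/18.
Midpoints: 79/36, 31/12, 107/36, 121/36, 3.75, 149/36, 163/36, 59/12, 191/36.
v(79/36) = 72/187, v(31/12) = 24/67, v(107/36) = 72/215, v(121/36) = 72/229, v(3.75) = 8/27, v(149/36) = 72/257, v(163/36) = 72/271, v(59/12) = 24/95, v(191/36) = 72/299.
Sum = Δt · [v(79/36) + v(31/12) + v(107/36) + ...].
Sum ≈ 1.06093.

1.06093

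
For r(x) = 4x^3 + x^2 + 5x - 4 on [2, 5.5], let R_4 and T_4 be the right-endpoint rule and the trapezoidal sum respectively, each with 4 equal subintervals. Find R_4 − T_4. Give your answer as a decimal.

R_4 = 1320.3203125.
T_4 = 1024.0234375.
R_4 − T_4 = 296.296875.

296.296875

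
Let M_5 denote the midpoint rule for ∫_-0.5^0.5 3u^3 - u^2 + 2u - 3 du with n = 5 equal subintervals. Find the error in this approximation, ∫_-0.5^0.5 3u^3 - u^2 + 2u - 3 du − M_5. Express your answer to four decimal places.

-0.0033

Exact integral: ∫_-0.5^0.5 f(u) du ≈ -3.083333.
M_5 = -3.08.
Error ≈ -3.083333 − (-3.08) ≈ -0.0033.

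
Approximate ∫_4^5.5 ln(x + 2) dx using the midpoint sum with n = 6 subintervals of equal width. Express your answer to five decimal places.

2.86130

Δx = (5.5 − 4)/6 = 0.25.
Midpoints: 4.125, 4.375, 4.625, 4.875, 5.125, 5.375.
f(4.125) ≈ 1.81238, f(4.375) ≈ 1.85238, f(4.625) ≈ 1.89085, f(4.875) ≈ 1.92789, f(5.125) ≈ 1.96361, f(5.375) ≈ 1.99810.
Sum = Δx · [f(4.125) + f(4.375) + f(4.625) + ...].
Sum ≈ 2.86130.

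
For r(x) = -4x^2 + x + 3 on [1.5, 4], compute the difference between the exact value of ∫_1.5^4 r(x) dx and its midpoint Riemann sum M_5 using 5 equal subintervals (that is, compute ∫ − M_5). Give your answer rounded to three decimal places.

Exact integral: ∫_1.5^4 r(x) dx ≈ -66.45833.
M_5 = -66.25.
Error ≈ -66.45833 − (-66.25) ≈ -0.208.

-0.208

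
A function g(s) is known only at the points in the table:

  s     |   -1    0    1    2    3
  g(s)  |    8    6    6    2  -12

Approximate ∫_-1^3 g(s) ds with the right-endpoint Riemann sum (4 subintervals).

2

Δs = 1.
Sum = 1·[6 + 6 + 2 + (-12)] = 2.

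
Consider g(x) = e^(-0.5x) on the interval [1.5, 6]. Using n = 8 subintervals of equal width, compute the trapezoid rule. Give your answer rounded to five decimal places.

0.85072

Δx = (6 − 1.5)/8 = 0.5625.
g(1.5) ≈ 0.47237, g(2.0625) ≈ 0.35656, g(2.625) ≈ 0.26915, g(3.1875) ≈ 0.20316, g(3.75) ≈ 0.15335, g(4.3125) ≈ 0.11576, g(4.875) ≈ 0.08738, g(5.4375) ≈ 0.06596, g(6) ≈ 0.04979.
T_8 = (Δx/2)·[g(x_0) + 2g(x_1) + ... + 2g(x_{7}) + g(x_8)].
Sum ≈ 0.85072.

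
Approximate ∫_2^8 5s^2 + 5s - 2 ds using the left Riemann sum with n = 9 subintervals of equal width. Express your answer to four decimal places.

Δs = (8 − 2)/9 = 2/3.
Left endpoints: 2, 8/3, 10/3, 4, 14/3, 16/3, 6, 20/3, 22/3.
f(2) = 28, f(8/3) = 422/9, f(10/3) = 632/9, f(4) = 98, f(14/3) = 1172/9, f(16/3) = 1502/9, f(6) = 208, f(20/3) = 2282/9, f(22/3) = 2732/9.
Sum = Δs · [f(2) + f(8/3) + f(10/3) + ...].
Sum ≈ 870.2222.

870.2222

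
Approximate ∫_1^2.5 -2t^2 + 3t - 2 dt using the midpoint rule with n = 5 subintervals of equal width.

Δt = (2.5 − 1)/5 = 0.3.
Midpoints: 1.15, 1.45, 1.75, 2.05, 2.35.
f(1.15) = -1.195, f(1.45) = -1.855, f(1.75) = -2.875, f(2.05) = -4.255, f(2.35) = -5.995.
Sum = Δt · [f(1.15) + f(1.45) + f(1.75) + f(2.05) + f(2.35)].
Sum = -4.8525.

-4.8525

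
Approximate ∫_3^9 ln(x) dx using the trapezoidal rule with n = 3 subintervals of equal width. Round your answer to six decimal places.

10.406533

Δx = (9 − 3)/3 = 2.
f(3) ≈ 1.098612, f(5) ≈ 1.609438, f(7) ≈ 1.945910, f(9) ≈ 2.197225.
T_3 = (Δx/2)·[f(x_0) + 2f(x_1) + 2f(x_2) + f(x_3)].
Sum ≈ 10.406533.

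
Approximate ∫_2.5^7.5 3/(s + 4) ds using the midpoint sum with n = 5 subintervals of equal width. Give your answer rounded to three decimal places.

Δs = (7.5 − 2.5)/5 = 1.
Midpoints: 3, 4, 5, 6, 7.
f(3) = 3/7, f(4) = 0.375, f(5) = 1/3, f(6) = 0.3, f(7) = 3/11.
Sum = Δs · [f(3) + f(4) + f(5) + f(6) + f(7)].
Sum ≈ 1.710.

1.710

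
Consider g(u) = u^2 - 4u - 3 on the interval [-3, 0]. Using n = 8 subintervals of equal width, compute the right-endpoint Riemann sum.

Δu = (0 − (-3))/8 = 0.375.
Right endpoints: -2.625, -2.25, -1.875, -1.5, -1.125, -0.75, -0.375, 0.
g(-2.625) = 14.390625, g(-2.25) = 11.0625, g(-1.875) = 8.015625, g(-1.5) = 5.25, g(-1.125) = 2.765625, g(-0.75) = 0.5625, g(-0.375) = -1.359375, g(0) = -3.
Sum = Δu · [g(-2.625) + g(-2.25) + g(-1.875) + ...].
Sum = 14.1328125.

14.1328125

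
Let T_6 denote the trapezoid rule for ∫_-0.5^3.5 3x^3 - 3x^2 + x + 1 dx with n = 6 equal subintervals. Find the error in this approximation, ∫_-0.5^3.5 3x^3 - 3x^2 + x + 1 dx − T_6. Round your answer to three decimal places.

Exact integral: ∫_-0.5^3.5 f(x) dx = 79.5.
T_6 ≈ 82.61111.
Error ≈ 79.5 − 82.61111 ≈ -3.111.

-3.111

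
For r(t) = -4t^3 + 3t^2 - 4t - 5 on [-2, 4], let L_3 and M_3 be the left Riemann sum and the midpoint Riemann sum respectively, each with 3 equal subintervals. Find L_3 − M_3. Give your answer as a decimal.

L_3 = 18.
M_3 = -204.
L_3 − M_3 = 222.

222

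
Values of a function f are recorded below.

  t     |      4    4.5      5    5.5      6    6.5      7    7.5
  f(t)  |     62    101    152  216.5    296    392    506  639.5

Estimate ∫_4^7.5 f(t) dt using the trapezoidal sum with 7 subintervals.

Δt = 0.5.
T_7 = (0.5/2)·[62 + 2·101 + 2·152 + 2·216.5 + 2·296 + 2·392 + 2·506 + 639.5] = 1007.125.

1007.125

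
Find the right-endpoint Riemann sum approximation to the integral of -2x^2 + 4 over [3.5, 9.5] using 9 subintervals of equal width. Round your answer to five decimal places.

Δx = (9.5 − 3.5)/9 = 2/3.
Right endpoints: 25/6, 29/6, 5.5, 37/6, 41/6, 7.5, 49/6, 53/6, 9.5.
f(25/6) = -553/18, f(29/6) = -769/18, f(5.5) = -56.5, f(37/6) = -1297/18, f(41/6) = -1609/18, f(7.5) = -108.5, f(49/6) = -2329/18, f(53/6) = -2737/18, f(9.5) = -176.5.
Sum = Δx · [f(25/6) + f(29/6) + f(5.5) + ...].
Sum ≈ -571.88889.

-571.88889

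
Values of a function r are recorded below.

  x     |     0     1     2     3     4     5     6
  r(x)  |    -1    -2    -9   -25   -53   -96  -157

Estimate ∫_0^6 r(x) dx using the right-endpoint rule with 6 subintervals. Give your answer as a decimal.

Δx = 1.
Sum = 1·[(-2) + (-9) + (-25) + (-53) + (-96) + (-157)] = -342.

-342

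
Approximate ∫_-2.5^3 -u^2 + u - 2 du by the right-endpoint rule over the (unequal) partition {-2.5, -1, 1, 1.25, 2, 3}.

Subinterval widths: 1.5, 2, 0.25, 0.75, 1.
Right endpoints: -1, 1, 1.25, 2, 3.
f(-1) = -4, f(1) = -2, f(1.25) = -2.3125, f(2) = -4, f(3) = -8.
Sum = Σ Δu_i · f(u_i).
Sum = -21.578125.

-21.578125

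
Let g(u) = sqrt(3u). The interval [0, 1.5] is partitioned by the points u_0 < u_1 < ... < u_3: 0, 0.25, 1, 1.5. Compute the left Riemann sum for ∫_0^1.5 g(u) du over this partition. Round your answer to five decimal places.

Subinterval widths: 0.25, 0.75, 0.5.
Left endpoints: 0, 0.25, 1.
g(0) ≈ 0.00000, g(0.25) ≈ 0.86603, g(1) ≈ 1.73205.
Sum = Σ Δu_i · g(u_i).
Sum ≈ 1.51554.

1.51554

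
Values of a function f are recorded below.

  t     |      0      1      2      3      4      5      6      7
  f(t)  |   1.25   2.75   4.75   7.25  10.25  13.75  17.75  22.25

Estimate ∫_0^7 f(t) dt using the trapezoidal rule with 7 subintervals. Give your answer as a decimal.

Δt = 1.
T_7 = (1/2)·[1.25 + 2·2.75 + 2·4.75 + 2·7.25 + 2·10.25 + 2·13.75 + 2·17.75 + 22.25] = 68.25.

68.25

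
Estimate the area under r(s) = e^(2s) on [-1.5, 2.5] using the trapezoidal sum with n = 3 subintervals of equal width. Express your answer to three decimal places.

113.680

Δs = (2.5 − (-1.5))/3 = 4/3.
r(-1.5) ≈ 0.050, r(-1/6) ≈ 0.717, r(7/6) ≈ 10.312, r(2.5) ≈ 148.413.
T_3 = (Δs/2)·[r(s_0) + 2r(s_1) + 2r(s_2) + r(s_3)].
Sum ≈ 113.680.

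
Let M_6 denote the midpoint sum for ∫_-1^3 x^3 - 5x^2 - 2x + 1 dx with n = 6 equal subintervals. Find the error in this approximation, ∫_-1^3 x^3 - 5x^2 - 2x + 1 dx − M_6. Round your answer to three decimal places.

-0.296

Exact integral: ∫_-1^3 f(x) dx ≈ -30.66667.
M_6 ≈ -30.37037.
Error ≈ -30.66667 − (-30.37037) ≈ -0.296.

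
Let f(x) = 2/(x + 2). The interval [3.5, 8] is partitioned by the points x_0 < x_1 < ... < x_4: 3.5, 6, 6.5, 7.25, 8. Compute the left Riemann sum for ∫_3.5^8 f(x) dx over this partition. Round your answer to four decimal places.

Subinterval widths: 2.5, 0.5, 0.75, 0.75.
Left endpoints: 3.5, 6, 6.5, 7.25.
f(3.5) = 4/11, f(6) = 0.25, f(6.5) = 4/17, f(7.25) = 8/37.
Sum = Σ Δx_i · f(x_i).
Sum ≈ 1.3727.

1.3727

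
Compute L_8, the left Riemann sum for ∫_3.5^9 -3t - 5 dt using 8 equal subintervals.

-124.953125

Δt = (9 − 3.5)/8 = 0.6875.
Left endpoints: 3.5, 4.1875, 4.875, 5.5625, 6.25, 6.9375, 7.625, 8.3125.
f(3.5) = -15.5, f(4.1875) = -17.5625, f(4.875) = -19.625, f(5.5625) = -21.6875, f(6.25) = -23.75, f(6.9375) = -25.8125, f(7.625) = -27.875, f(8.3125) = -29.9375.
Sum = Δt · [f(3.5) + f(4.1875) + f(4.875) + ...].
Sum = -124.953125.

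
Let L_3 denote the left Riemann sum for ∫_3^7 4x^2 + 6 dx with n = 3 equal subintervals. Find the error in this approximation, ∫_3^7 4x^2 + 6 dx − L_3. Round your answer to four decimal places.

Exact integral: ∫_3^7 f(x) dx ≈ 445.333333.
L_3 ≈ 343.407407.
Error ≈ 445.333333 − 343.407407 ≈ 101.9259.

101.9259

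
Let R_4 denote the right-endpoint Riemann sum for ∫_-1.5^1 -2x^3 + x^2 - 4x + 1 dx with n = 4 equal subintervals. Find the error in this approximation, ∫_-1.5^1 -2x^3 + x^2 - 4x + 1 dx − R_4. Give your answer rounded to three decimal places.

5.843

Exact integral: ∫_-1.5^1 f(x) dx ≈ 8.48958.
R_4 ≈ 2.64648.
Error ≈ 8.48958 − 2.64648 ≈ 5.843.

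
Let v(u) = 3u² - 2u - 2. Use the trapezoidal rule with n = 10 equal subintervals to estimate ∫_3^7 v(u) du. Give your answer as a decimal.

Δu = (7 − 3)/10 = 0.4.
v(3) = 19, v(3.4) = 25.88, v(3.8) = 33.72, v(4.2) = 42.52, v(4.6) = 52.28, v(5) = 63, v(5.4) = 74.68, v(5.8) = 87.32, v(6.2) = 100.92, v(6.6) = 115.48, v(7) = 131.
T_10 = (Δu/2)·[v(u_0) + 2v(u_1) + ... + 2v(u_{9}) + v(u_10)].
Sum = 268.32.

268.32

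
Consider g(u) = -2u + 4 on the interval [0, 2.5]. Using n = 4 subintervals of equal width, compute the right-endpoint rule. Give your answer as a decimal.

2.1875

Δu = (2.5 − 0)/4 = 0.625.
Right endpoints: 0.625, 1.25, 1.875, 2.5.
g(0.625) = 2.75, g(1.25) = 1.5, g(1.875) = 0.25, g(2.5) = -1.
Sum = Δu · [g(0.625) + g(1.25) + g(1.875) + g(2.5)].
Sum = 2.1875.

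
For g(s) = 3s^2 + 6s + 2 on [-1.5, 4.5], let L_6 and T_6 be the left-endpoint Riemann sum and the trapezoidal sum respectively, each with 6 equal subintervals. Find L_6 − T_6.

L_6 = 118.5.
T_6 = 163.5.
L_6 − T_6 = -45.

-45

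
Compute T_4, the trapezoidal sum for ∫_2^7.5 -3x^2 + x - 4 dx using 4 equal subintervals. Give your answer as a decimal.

-414.94921875

Δx = (7.5 − 2)/4 = 1.375.
f(2) = -14, f(3.375) = -34.796875, f(4.75) = -66.9375, f(6.125) = -110.421875, f(7.5) = -165.25.
T_4 = (Δx/2)·[f(x_0) + 2f(x_1) + 2f(x_2) + 2f(x_3) + f(x_4)].
Sum = -414.94921875.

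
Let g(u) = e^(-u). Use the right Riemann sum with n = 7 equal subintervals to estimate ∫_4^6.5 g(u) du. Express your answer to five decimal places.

0.01399

Δu = (6.5 − 4)/7 = 5/14.
Right endpoints: 61/14, 33/7, 71/14, 38/7, 81/14, 43/7, 6.5.
g(61/14) ≈ 0.01281, g(33/7) ≈ 0.00897, g(71/14) ≈ 0.00627, g(38/7) ≈ 0.00439, g(81/14) ≈ 0.00307, g(43/7) ≈ 0.00215, g(6.5) ≈ 0.00150.
Sum = Δu · [g(61/14) + g(33/7) + g(71/14) + ...].
Sum ≈ 0.01399.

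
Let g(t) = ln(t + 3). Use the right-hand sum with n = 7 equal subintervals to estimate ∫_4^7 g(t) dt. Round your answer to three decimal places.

6.480

Δt = (7 − 4)/7 = 3/7.
Right endpoints: 31/7, 34/7, 37/7, 40/7, 43/7, 46/7, 7.
g(31/7) ≈ 2.005, g(34/7) ≈ 2.061, g(37/7) ≈ 2.115, g(40/7) ≈ 2.165, g(43/7) ≈ 2.213, g(46/7) ≈ 2.259, g(7) ≈ 2.303.
Sum = Δt · [g(31/7) + g(34/7) + g(37/7) + ...].
Sum ≈ 6.480.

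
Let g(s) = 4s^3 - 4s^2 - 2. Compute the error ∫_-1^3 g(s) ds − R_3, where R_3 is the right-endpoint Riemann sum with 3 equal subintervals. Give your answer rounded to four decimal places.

-62.8148

Exact integral: ∫_-1^3 g(s) ds ≈ 34.666667.
R_3 ≈ 97.481481.
Error ≈ 34.666667 − 97.481481 ≈ -62.8148.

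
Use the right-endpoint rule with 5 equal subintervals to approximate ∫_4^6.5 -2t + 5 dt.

-15

Δt = (6.5 − 4)/5 = 0.5.
Right endpoints: 4.5, 5, 5.5, 6, 6.5.
f(4.5) = -4, f(5) = -5, f(5.5) = -6, f(6) = -7, f(6.5) = -8.
Sum = Δt · [f(4.5) + f(5) + f(5.5) + f(6) + f(6.5)].
Sum = -15.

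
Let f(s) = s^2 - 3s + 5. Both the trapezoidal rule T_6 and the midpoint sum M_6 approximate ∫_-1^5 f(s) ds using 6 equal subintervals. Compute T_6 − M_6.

1.5

T_6 = 37.
M_6 = 35.5.
T_6 − M_6 = 1.5.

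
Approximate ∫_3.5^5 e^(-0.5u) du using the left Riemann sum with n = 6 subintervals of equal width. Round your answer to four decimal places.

0.1951

Δu = (5 − 3.5)/6 = 0.25.
Left endpoints: 3.5, 3.75, 4, 4.25, 4.5, 4.75.
f(3.5) ≈ 0.1738, f(3.75) ≈ 0.1534, f(4) ≈ 0.1353, f(4.25) ≈ 0.1194, f(4.5) ≈ 0.1054, f(4.75) ≈ 0.0930.
Sum = Δu · [f(3.5) + f(3.75) + f(4) + ...].
Sum ≈ 0.1951.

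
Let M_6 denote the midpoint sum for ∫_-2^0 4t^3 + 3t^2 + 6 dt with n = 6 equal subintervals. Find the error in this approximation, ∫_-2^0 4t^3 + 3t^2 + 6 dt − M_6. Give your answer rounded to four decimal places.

Exact integral: ∫_-2^0 f(t) dt = 4.
M_6 ≈ 4.166667.
Error ≈ 4 − 4.166667 ≈ -0.1667.

-0.1667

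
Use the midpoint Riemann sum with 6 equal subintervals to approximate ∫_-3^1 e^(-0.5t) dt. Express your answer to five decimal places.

Δt = (1 − (-3))/6 = 2/3.
Midpoints: -8/3, -2, -4/3, -2/3, 0, 2/3.
f(-8/3) ≈ 3.79367, f(-2) ≈ 2.71828, f(-4/3) ≈ 1.94773, f(-2/3) ≈ 1.39561, f(0) ≈ 1.00000, f(2/3) ≈ 0.71653.
Sum = Δt · [f(-8/3) + f(-2) + f(-4/3) + ...].
Sum ≈ 7.71455.

7.71455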